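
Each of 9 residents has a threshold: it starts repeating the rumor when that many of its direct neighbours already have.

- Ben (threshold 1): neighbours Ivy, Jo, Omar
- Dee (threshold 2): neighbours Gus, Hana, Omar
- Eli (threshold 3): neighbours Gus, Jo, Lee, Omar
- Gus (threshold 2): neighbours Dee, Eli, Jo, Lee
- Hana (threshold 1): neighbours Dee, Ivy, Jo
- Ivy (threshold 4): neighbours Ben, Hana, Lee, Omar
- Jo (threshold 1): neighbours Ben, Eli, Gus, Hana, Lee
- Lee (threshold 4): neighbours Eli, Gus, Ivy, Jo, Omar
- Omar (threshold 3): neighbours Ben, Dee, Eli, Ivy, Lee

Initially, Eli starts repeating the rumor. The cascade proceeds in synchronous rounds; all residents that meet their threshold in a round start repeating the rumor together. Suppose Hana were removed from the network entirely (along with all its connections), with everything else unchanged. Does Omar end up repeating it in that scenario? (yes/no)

With Hana removed:
Round 1 — Eli starts repeating the rumor (initial).
Round 2 — checking thresholds:
  Gus: 1 of 4 neighbours < 2, below threshold.
  Jo: 1 of 4 neighbours ≥ 1, starts repeating the rumor.
  Lee: 1 of 5 neighbours < 4, below threshold.
  Omar: 1 of 5 neighbours < 3, below threshold.
Round 3 — checking thresholds:
  Ben: 1 of 3 neighbours ≥ 1, starts repeating the rumor.
  Gus: 2 of 4 neighbours ≥ 2, starts repeating the rumor.
  Lee: 2 of 5 neighbours < 4, below threshold.
  Omar: 1 of 5 neighbours < 3, below threshold.
Round 4 — no new spreads; cascade stops.

no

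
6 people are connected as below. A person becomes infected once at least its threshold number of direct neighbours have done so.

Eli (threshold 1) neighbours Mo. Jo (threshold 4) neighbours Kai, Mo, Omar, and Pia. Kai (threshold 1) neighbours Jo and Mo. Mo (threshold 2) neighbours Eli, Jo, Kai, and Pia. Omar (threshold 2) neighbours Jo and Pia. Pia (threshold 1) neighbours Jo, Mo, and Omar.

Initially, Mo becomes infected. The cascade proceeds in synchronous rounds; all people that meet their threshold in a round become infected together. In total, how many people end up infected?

Round 1 — Mo becomes infected (initial).
Round 2 — checking thresholds:
  Eli: 1 of 1 neighbours ≥ 1, becomes infected.
  Jo: 1 of 4 neighbours < 4, holds.
  Kai: 1 of 2 neighbours ≥ 1, becomes infected.
  Pia: 1 of 3 neighbours ≥ 1, becomes infected.
Round 3 — no new infections; cascade stops.

4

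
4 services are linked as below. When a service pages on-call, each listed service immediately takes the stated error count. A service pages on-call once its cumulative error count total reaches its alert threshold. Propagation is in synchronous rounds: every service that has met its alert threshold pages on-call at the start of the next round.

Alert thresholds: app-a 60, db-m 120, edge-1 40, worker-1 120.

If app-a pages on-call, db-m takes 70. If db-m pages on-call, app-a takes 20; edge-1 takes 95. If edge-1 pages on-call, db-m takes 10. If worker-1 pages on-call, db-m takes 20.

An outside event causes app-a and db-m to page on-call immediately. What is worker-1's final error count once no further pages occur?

0

Round 1 — app-a, db-m page on-call (initial).
  edge-1: +95 → 95 ≥ 40
Round 2 — edge-1 pages on-call.
No further pages.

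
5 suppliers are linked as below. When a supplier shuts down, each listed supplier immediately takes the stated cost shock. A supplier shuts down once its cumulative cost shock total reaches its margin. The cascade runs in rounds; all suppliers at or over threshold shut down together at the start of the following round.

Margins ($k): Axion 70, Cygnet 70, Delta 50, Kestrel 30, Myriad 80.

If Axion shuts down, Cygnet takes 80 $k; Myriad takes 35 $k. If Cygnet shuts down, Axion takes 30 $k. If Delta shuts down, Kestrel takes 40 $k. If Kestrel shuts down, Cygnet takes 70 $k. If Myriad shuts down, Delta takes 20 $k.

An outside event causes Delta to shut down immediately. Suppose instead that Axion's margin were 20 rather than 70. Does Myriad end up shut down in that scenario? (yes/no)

With Axion's margin at 20:
Round 1 — Delta shuts down (initial).
  Kestrel: +40 → 40 ≥ 30
Round 2 — Kestrel shuts down.
  Cygnet: +70 → 70 ≥ 70
Round 3 — Cygnet shuts down.
  Axion: +30 → 30 ≥ 20
Round 4 — Axion shuts down.
  Myriad: +35 → 35 < 80
No further shutdowns.

no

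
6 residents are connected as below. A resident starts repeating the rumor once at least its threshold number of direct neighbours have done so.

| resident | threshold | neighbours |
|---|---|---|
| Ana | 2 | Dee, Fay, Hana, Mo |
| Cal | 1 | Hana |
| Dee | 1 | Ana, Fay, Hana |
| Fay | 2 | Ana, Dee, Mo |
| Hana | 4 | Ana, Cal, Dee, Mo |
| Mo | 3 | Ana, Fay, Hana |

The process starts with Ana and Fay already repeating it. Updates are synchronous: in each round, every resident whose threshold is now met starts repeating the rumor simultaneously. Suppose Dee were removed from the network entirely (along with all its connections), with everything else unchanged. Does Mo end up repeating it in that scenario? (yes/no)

no

With Dee removed:
Round 1 — Ana, Fay start repeating the rumor (initial).
Round 2 — no new spreads; cascade stops.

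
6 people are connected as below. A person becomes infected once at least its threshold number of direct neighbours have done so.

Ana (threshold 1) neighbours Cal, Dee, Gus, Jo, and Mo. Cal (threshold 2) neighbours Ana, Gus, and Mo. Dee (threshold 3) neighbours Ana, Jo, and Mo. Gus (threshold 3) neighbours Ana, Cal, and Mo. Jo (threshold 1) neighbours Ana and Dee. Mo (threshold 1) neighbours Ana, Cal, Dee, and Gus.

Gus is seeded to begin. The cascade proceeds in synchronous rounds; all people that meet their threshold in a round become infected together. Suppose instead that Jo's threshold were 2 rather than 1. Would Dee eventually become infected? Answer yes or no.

no

With Jo's threshold at 2:
Round 1 — Gus becomes infected (initial).
Round 2 — checking thresholds:
  Ana: 1 of 5 neighbours ≥ 1, becomes infected.
  Cal: 1 of 3 neighbours < 2, not yet.
  Mo: 1 of 4 neighbours ≥ 1, becomes infected.
Round 3 — checking thresholds:
  Cal: 3 of 3 neighbours ≥ 2, becomes infected.
  Dee: 2 of 3 neighbours < 3, not yet.
  Jo: 1 of 2 neighbours < 2, not yet.
Round 4 — no new infections; cascade stops.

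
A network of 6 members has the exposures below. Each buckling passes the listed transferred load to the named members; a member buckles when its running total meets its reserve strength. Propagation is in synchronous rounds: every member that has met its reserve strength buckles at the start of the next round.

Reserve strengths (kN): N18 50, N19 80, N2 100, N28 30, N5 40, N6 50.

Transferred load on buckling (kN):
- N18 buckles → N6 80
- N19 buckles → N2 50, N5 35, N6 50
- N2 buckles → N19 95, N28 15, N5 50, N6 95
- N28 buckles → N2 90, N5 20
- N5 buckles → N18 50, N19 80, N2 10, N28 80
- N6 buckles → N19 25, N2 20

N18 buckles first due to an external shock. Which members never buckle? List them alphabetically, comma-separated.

N19, N2, N28, N5

Round 1 — N18 buckles (initial).
  N6: +80 → 80 ≥ 50
Round 2 — N6 buckles.
  N19: +25 → 25 < 80
  N2: +20 → 20 < 100
No further bucklings.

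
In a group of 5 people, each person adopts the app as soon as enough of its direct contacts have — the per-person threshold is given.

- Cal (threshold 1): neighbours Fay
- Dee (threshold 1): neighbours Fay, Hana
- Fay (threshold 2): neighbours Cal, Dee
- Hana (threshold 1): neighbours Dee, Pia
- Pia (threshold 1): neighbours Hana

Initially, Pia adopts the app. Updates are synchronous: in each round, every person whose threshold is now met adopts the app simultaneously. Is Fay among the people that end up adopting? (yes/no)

Round 1 — Pia adopts the app (initial).
Round 2 — checking thresholds:
  Hana: 1 of 2 neighbours ≥ 1, adopts the app.
Round 3 — checking thresholds:
  Dee: 1 of 2 neighbours ≥ 1, adopts the app.
Round 4 — no new adoptions; cascade stops.

no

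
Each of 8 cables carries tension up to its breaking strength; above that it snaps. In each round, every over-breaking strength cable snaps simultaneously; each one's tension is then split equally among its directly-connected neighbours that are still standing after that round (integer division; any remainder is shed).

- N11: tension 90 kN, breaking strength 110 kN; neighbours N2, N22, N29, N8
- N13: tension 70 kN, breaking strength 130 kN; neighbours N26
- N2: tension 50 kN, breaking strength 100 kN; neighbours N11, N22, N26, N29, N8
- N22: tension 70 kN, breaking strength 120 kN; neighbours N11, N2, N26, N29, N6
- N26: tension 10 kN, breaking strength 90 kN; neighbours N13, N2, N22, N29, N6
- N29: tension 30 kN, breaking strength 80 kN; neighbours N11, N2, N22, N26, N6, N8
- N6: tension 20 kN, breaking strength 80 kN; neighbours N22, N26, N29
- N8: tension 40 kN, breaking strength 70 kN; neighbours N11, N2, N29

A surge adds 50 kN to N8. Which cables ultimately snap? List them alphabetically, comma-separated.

N11, N2, N22, N26, N29, N6, N8

Round 1 — N8 at 90 > 70. N8 snaps.
  N8 sheds 90 kN to N11, N2, N29: 30 each.
    N11: 90+30 = 120 > 110
    N2: 50+30 = 80 ≤ 100
    N29: 30+30 = 60 ≤ 80
Round 2 — N11 snaps.
  N11 sheds 120 kN to N2, N22, N29: 40 each.
    N2: 80+40 = 120 > 100
    N22: 70+40 = 110 ≤ 120
    N29: 60+40 = 100 > 80
Round 3 — N2, N29 snap.
  N2 sheds 120 kN to N22, N26: 60 each.
    N22: 110+60 = 170 > 120
    N26: 10+60 = 70 ≤ 90
  N29 sheds 100 kN to N22, N26, N6: 33 each (1 lost).
    N22: 170+33 = 203 > 120
    N26: 70+33 = 103 > 90
    N6: 20+33 = 53 ≤ 80
Round 4 — N22, N26 snap.
  N22 sheds 203 kN to N6: 203 each.
    N6: 53+203 = 256 > 80
  N26 sheds 103 kN to N13, N6: 51 each (1 lost).
    N13: 70+51 = 121 ≤ 130
    N6: 256+51 = 307 > 80
Round 5 — N6 snaps.
  N6 sheds 307 kN: no online neighbours, lost.
No further breaks.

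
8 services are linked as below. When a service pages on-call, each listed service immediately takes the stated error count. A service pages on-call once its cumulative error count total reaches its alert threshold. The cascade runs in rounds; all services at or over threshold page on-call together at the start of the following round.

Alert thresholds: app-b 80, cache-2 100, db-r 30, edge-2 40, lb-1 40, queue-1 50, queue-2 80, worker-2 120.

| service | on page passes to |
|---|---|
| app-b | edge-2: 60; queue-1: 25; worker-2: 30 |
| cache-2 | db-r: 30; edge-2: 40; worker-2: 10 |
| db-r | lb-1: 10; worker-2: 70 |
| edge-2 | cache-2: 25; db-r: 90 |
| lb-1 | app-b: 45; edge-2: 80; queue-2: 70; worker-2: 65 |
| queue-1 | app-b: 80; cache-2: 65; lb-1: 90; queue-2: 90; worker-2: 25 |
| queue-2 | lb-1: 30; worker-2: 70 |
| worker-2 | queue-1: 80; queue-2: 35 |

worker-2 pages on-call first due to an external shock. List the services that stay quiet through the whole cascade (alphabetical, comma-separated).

Round 1 — worker-2 pages on-call (initial).
  queue-1: +80 → 80 ≥ 50
  queue-2: +35 → 35 < 80
Round 2 — queue-1 pages on-call.
  app-b: +80 → 80 ≥ 80
  cache-2: +65 → 65 < 100
  lb-1: +90 → 90 ≥ 40
  queue-2: +90 → 125 ≥ 80
Round 3 — app-b, lb-1, queue-2 page on-call.
  edge-2: +60+80 → 140 ≥ 40
Round 4 — edge-2 pages on-call.
  cache-2: +25 → 90 < 100
  db-r: +90 → 90 ≥ 30
Round 5 — db-r pages on-call.
No further pages.

cache-2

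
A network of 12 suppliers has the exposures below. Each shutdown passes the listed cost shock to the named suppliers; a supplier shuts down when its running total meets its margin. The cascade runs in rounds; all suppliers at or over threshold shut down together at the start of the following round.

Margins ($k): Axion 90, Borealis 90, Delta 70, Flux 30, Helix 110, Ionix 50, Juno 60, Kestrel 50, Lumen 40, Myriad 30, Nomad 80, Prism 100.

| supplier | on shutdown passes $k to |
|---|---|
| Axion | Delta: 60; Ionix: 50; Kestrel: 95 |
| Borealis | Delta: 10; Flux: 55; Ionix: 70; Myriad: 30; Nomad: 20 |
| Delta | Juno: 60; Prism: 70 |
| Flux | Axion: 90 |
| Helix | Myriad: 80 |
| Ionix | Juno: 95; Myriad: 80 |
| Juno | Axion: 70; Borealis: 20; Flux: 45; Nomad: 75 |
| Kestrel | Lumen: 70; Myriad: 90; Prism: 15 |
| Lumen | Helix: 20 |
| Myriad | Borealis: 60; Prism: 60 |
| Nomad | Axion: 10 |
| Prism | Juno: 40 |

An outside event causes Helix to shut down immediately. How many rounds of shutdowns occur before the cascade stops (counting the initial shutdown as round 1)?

Round 1 — Helix shuts down (initial).
  Myriad: +80 → 80 ≥ 30
Round 2 — Myriad shuts down.
  Borealis: +60 → 60 < 90
  Prism: +60 → 60 < 100
No further shutdowns.

2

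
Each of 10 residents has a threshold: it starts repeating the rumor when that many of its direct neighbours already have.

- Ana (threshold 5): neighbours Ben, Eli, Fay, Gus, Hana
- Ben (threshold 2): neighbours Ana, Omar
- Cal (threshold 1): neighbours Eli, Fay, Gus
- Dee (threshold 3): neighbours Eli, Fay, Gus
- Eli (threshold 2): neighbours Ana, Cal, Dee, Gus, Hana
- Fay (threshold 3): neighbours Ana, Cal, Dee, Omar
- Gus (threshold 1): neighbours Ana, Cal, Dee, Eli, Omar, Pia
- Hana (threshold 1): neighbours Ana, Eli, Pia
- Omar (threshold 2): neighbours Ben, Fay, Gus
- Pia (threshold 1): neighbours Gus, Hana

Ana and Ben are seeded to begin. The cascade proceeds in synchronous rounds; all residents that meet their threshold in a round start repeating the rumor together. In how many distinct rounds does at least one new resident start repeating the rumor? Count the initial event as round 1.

5

Round 1 — Ana, Ben start repeating the rumor (initial).
Round 2 — checking thresholds:
  Eli: 1 of 5 neighbours < 2, holds.
  Fay: 1 of 4 neighbours < 3, holds.
  Gus: 1 of 6 neighbours ≥ 1, starts repeating the rumor.
  Hana: 1 of 3 neighbours ≥ 1, starts repeating the rumor.
  Omar: 1 of 3 neighbours < 2, holds.
Round 3 — checking thresholds:
  Cal: 1 of 3 neighbours ≥ 1, starts repeating the rumor.
  Dee: 1 of 3 neighbours < 3, holds.
  Eli: 3 of 5 neighbours ≥ 2, starts repeating the rumor.
  Fay: 1 of 4 neighbours < 3, holds.
  Omar: 2 of 3 neighbours ≥ 2, starts repeating the rumor.
  Pia: 2 of 2 neighbours ≥ 1, starts repeating the rumor.
Round 4 — checking thresholds:
  Dee: 2 of 3 neighbours < 3, holds.
  Fay: 3 of 4 neighbours ≥ 3, starts repeating the rumor.
Round 5 — checking thresholds:
  Dee: 3 of 3 neighbours ≥ 3, starts repeating the rumor.
Round 6 — no new spreads; cascade stops.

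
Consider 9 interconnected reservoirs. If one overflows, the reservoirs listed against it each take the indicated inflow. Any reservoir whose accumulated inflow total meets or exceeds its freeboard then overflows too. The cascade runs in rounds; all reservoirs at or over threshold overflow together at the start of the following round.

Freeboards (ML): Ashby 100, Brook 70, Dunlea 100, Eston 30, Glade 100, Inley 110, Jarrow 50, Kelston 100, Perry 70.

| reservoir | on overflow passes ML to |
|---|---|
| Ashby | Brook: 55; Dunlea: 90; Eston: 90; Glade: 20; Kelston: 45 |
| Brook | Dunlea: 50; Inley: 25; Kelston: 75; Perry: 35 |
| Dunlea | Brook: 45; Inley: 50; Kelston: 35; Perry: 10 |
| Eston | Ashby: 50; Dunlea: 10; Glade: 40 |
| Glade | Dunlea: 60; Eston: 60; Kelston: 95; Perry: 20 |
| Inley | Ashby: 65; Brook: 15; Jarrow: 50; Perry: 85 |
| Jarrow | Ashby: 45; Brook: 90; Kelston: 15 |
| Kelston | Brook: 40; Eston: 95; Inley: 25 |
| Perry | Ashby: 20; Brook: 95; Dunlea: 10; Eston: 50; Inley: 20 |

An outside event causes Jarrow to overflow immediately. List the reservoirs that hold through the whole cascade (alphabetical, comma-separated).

Round 1 — Jarrow overflows (initial).
  Ashby: +45 → 45 < 100
  Brook: +90 → 90 ≥ 70
  Kelston: +15 → 15 < 100
Round 2 — Brook overflows.
  Dunlea: +50 → 50 < 100
  Inley: +25 → 25 < 110
  Kelston: +75 → 90 < 100
  Perry: +35 → 35 < 70
No further overflows.

Ashby, Dunlea, Eston, Glade, Inley, Kelston, Perry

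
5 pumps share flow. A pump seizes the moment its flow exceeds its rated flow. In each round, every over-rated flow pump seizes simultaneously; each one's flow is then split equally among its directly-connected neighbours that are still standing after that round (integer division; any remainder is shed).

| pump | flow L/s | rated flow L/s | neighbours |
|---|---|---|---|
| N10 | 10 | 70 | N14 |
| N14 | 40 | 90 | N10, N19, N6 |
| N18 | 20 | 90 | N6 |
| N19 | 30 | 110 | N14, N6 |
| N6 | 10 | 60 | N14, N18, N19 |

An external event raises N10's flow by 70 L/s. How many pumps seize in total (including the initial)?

Round 1 — N10 at 80 > 70. N10 seizes.
  N10 sheds 80 L/s to N14: 80 each.
    N14: 40+80 = 120 > 90
Round 2 — N14 seizes.
  N14 sheds 120 L/s to N19, N6: 60 each.
    N19: 30+60 = 90 ≤ 110
    N6: 10+60 = 70 > 60
Round 3 — N6 seizes.
  N6 sheds 70 L/s to N18, N19: 35 each.
    N18: 20+35 = 55 ≤ 90
    N19: 90+35 = 125 > 110
Round 4 — N19 seizes.
  N19 sheds 125 L/s: no online neighbours, lost.
No further seizures.

4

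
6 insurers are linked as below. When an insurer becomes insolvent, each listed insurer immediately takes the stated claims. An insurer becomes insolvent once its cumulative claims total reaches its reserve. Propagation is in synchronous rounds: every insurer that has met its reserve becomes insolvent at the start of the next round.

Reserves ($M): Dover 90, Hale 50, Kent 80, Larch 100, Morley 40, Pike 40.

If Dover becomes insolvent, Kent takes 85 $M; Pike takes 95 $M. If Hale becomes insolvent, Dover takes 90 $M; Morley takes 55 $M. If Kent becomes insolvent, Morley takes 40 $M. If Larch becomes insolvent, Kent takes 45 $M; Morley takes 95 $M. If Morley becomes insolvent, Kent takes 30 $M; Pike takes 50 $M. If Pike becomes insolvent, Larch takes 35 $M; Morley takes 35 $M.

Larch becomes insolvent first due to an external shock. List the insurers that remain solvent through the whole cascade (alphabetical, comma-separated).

Round 1 — Larch becomes insolvent (initial).
  Kent: +45 → 45 < 80
  Morley: +95 → 95 ≥ 40
Round 2 — Morley becomes insolvent.
  Kent: +30 → 75 < 80
  Pike: +50 → 50 ≥ 40
Round 3 — Pike becomes insolvent.
No further insolvencies.

Dover, Hale, Kent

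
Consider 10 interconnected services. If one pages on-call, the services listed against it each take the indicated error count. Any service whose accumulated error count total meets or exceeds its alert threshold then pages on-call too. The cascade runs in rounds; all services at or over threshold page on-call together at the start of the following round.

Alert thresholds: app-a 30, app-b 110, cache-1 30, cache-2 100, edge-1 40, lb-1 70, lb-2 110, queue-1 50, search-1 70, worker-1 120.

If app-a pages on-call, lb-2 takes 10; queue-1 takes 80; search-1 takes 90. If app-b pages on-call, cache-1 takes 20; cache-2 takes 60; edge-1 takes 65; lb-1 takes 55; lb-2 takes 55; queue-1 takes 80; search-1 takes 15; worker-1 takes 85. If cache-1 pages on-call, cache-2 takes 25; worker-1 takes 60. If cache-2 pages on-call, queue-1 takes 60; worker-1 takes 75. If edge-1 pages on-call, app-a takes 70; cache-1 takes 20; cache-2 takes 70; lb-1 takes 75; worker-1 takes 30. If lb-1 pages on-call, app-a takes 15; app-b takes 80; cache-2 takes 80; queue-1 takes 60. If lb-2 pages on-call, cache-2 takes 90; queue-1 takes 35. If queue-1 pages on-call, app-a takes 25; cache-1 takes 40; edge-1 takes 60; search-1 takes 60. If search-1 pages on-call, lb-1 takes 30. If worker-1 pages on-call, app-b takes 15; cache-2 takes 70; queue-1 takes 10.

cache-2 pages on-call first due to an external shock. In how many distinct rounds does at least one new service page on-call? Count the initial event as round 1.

Round 1 — cache-2 pages on-call (initial).
  queue-1: +60 → 60 ≥ 50
  worker-1: +75 → 75 < 120
Round 2 — queue-1 pages on-call.
  app-a: +25 → 25 < 30
  cache-1: +40 → 40 ≥ 30
  edge-1: +60 → 60 ≥ 40
  search-1: +60 → 60 < 70
Round 3 — cache-1, edge-1 page on-call.
  app-a: +70 → 95 ≥ 30
  lb-1: +75 → 75 ≥ 70
  worker-1: +60+30 → 165 ≥ 120
Round 4 — app-a, lb-1, worker-1 page on-call.
  app-b: +80+15 → 95 < 110
  lb-2: +10 → 10 < 110
  search-1: +90 → 150 ≥ 70
Round 5 — search-1 pages on-call.
No further pages.

5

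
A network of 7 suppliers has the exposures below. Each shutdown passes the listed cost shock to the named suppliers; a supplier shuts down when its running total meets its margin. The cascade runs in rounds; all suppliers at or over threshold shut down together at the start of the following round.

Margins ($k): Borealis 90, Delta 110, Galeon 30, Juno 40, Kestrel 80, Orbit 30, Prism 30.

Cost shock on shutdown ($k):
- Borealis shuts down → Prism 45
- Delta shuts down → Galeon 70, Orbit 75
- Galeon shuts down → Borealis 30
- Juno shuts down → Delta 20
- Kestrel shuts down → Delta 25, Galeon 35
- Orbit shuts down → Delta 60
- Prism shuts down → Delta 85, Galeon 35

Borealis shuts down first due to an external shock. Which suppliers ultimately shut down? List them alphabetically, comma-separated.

Borealis, Galeon, Prism

Round 1 — Borealis shuts down (initial).
  Prism: +45 → 45 ≥ 30
Round 2 — Prism shuts down.
  Delta: +85 → 85 < 110
  Galeon: +35 → 35 ≥ 30
Round 3 — Galeon shuts down.
No further shutdowns.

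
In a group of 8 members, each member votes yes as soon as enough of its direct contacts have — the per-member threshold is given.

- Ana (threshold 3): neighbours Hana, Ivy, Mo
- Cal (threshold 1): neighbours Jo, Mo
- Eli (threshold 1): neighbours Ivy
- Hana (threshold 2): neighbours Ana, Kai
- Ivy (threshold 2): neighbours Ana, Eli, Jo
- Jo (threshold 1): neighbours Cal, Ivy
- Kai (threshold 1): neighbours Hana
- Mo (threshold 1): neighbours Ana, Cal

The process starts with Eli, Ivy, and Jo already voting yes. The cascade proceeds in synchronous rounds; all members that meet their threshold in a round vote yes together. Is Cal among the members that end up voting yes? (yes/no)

yes

Round 1 — Eli, Ivy, Jo vote yes (initial).
Round 2 — checking thresholds:
  Ana: 1 of 3 neighbours < 3, below threshold.
  Cal: 1 of 2 neighbours ≥ 1, votes yes.
Round 3 — checking thresholds:
  Ana: 1 of 3 neighbours < 3, below threshold.
  Mo: 1 of 2 neighbours ≥ 1, votes yes.
Round 4 — no new yes votes; cascade stops.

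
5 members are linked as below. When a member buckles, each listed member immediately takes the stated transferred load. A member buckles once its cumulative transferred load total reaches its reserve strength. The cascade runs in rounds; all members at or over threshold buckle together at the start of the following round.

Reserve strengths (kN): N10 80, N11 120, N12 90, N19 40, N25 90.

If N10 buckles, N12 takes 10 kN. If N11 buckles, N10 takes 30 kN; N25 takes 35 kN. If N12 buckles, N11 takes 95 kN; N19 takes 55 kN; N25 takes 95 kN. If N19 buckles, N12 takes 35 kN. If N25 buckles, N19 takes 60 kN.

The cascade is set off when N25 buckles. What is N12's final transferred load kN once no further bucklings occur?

Round 1 — N25 buckles (initial).
  N19: +60 → 60 ≥ 40
Round 2 — N19 buckles.
  N12: +35 → 35 < 90
No further bucklings.

35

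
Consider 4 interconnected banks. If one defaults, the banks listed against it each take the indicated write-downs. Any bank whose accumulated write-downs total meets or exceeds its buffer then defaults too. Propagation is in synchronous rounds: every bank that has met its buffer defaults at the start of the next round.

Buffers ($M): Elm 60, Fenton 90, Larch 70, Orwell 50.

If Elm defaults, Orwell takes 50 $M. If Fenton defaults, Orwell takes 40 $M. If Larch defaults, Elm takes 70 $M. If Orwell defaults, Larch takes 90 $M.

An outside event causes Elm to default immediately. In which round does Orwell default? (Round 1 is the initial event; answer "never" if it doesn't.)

Round 1 — Elm defaults (initial).
  Orwell: +50 → 50 ≥ 50
Round 2 — Orwell defaults.
  Larch: +90 → 90 ≥ 70
Round 3 — Larch defaults.
No further defaults.

2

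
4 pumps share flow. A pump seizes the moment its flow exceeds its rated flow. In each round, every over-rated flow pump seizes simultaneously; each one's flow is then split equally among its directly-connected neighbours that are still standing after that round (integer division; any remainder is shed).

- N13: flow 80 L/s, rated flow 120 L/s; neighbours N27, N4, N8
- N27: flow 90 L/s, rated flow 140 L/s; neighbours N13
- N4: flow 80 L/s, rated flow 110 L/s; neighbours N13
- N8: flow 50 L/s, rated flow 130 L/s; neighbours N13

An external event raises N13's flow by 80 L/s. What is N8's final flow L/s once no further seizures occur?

103

Round 1 — N13 at 160 > 120. N13 seizes.
  N13 sheds 160 L/s to N27, N4, N8: 53 each (1 lost).
    N27: 90+53 = 143 > 140
    N4: 80+53 = 133 > 110
    N8: 50+53 = 103 ≤ 130
Round 2 — N27, N4 seize.
  N27 sheds 143 L/s: no online neighbours, lost.
  N4 sheds 133 L/s: no online neighbours, lost.
No further seizures.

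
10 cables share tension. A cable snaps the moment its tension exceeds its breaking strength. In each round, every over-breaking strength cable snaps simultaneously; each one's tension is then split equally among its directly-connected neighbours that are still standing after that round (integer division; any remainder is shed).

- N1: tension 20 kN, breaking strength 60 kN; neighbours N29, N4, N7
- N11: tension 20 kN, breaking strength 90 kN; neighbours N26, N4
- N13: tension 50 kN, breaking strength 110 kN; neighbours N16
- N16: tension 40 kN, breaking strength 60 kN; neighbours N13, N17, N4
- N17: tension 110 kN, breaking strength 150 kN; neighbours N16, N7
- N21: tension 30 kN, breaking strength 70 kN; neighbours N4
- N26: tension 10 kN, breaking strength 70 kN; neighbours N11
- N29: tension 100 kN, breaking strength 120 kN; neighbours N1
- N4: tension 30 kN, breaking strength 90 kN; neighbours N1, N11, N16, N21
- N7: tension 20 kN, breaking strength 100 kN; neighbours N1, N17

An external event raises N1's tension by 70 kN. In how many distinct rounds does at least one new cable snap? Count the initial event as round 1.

Round 1 — N1 at 90 > 60. N1 snaps.
  N1 sheds 90 kN to N29, N4, N7: 30 each.
    N29: 100+30 = 130 > 120
    N4: 30+30 = 60 ≤ 90
    N7: 20+30 = 50 ≤ 100
Round 2 — N29 snaps.
  N29 sheds 130 kN: no online neighbours, lost.
No further breaks.

2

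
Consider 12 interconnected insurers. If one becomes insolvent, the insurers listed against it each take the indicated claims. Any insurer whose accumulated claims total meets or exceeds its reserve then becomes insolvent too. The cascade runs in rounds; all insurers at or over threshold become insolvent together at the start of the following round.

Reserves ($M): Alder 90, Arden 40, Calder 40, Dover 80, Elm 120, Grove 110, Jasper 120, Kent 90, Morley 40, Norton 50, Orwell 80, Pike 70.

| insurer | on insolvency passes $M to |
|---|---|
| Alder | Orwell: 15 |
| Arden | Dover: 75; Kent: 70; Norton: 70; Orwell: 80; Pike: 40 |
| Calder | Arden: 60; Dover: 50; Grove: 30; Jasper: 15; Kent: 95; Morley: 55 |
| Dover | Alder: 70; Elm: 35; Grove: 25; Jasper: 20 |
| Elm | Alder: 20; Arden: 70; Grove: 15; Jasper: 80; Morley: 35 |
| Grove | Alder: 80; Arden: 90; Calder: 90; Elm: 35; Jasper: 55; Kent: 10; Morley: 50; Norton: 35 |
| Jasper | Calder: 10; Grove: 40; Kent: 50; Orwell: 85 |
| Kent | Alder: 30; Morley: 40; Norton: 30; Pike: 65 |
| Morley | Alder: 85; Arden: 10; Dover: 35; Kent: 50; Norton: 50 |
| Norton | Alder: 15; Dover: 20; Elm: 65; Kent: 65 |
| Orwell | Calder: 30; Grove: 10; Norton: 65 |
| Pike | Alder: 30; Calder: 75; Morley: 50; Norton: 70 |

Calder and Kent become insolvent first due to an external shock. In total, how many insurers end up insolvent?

Round 1 — Calder, Kent become insolvent (initial).
  Alder: +30 → 30 < 90
  Arden: +60 → 60 ≥ 40
  Dover: +50 → 50 < 80
  Grove: +30 → 30 < 110
  Jasper: +15 → 15 < 120
  Morley: +55+40 → 95 ≥ 40
  Norton: +30 → 30 < 50
  Pike: +65 → 65 < 70
Round 2 — Arden, Morley become insolvent.
  Alder: +85 → 115 ≥ 90
  Dover: +75+35 → 160 ≥ 80
  Norton: +70+50 → 150 ≥ 50
  Orwell: +80 → 80 ≥ 80
  Pike: +40 → 105 ≥ 70
Round 3 — Alder, Dover, Norton, Orwell, Pike become insolvent.
  Elm: +35+65 → 100 < 120
  Grove: +25+10 → 65 < 110
  Jasper: +20 → 35 < 120
No further insolvencies.

9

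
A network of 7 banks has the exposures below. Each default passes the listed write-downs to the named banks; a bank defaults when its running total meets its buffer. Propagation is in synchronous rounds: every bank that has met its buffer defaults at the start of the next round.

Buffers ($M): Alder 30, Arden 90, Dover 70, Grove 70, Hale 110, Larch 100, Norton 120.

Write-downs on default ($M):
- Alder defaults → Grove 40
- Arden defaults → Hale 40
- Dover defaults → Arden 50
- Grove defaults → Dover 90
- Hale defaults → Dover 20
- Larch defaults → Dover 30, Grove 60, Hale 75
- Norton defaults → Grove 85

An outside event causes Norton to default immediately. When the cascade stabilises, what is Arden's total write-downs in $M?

Round 1 — Norton defaults (initial).
  Grove: +85 → 85 ≥ 70
Round 2 — Grove defaults.
  Dover: +90 → 90 ≥ 70
Round 3 — Dover defaults.
  Arden: +50 → 50 < 90
No further defaults.

50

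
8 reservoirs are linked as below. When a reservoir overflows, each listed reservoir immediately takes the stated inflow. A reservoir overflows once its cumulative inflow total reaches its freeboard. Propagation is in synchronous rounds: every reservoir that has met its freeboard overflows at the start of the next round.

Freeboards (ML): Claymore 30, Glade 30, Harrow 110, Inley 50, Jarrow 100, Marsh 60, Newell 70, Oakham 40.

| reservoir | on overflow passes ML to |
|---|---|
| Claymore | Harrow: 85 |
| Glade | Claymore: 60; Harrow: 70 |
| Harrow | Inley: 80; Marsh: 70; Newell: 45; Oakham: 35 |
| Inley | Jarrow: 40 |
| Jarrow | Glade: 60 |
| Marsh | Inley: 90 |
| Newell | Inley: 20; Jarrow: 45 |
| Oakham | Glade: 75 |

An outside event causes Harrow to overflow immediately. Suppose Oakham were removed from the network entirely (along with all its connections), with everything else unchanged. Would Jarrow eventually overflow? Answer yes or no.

no

With Oakham removed:
Round 1 — Harrow overflows (initial).
  Inley: +80 → 80 ≥ 50
  Marsh: +70 → 70 ≥ 60
  Newell: +45 → 45 < 70
Round 2 — Inley, Marsh overflow.
  Jarrow: +40 → 40 < 100
No further overflows.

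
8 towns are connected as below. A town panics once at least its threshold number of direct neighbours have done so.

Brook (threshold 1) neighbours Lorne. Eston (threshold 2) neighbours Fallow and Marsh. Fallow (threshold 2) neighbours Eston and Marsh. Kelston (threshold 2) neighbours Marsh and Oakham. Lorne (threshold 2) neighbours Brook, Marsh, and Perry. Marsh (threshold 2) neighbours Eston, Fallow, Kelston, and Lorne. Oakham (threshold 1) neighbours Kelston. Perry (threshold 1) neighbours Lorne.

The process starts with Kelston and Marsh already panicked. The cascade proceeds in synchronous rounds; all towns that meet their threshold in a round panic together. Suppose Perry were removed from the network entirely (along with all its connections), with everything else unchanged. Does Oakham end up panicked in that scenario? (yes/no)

With Perry removed:
Round 1 — Kelston, Marsh panic (initial).
Round 2 — checking thresholds:
  Eston: 1 of 2 neighbours < 2, holds.
  Fallow: 1 of 2 neighbours < 2, holds.
  Lorne: 1 of 2 neighbours < 2, holds.
  Oakham: 1 of 1 neighbours ≥ 1, panics.
Round 3 — no new panics; cascade stops.

yes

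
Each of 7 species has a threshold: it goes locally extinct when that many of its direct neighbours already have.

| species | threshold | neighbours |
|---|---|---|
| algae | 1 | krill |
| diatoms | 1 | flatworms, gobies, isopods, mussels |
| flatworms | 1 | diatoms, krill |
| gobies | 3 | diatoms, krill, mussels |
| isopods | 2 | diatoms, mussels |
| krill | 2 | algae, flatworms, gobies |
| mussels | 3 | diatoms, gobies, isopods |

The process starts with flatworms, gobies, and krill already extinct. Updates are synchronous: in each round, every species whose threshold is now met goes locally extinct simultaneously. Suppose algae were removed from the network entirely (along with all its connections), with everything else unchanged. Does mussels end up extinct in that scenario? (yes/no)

With algae removed:
Round 1 — flatworms, gobies, krill go locally extinct (initial).
Round 2 — checking thresholds:
  diatoms: 2 of 4 neighbours ≥ 1, goes locally extinct.
  mussels: 1 of 3 neighbours < 3, holds.
Round 3 — no new extinctions; cascade stops.

no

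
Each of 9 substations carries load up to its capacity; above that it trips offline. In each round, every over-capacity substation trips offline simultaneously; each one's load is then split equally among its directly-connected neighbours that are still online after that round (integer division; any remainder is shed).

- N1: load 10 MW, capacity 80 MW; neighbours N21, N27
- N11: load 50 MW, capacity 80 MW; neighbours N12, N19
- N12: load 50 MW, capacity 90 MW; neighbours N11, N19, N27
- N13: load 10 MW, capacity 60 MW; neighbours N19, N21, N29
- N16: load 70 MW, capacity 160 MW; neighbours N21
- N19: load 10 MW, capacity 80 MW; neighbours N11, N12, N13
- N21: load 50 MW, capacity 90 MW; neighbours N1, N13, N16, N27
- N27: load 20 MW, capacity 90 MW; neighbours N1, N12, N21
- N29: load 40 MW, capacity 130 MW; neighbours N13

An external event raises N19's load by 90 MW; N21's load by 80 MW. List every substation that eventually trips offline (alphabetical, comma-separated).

Round 1 — N19 at 100 > 80; N21 at 130 > 90. N19, N21 trip offline.
  N19 sheds 100 MW to N11, N12, N13: 33 each (1 lost).
    N11: 50+33 = 83 > 80
    N12: 50+33 = 83 ≤ 90
    N13: 10+33 = 43 ≤ 60
  N21 sheds 130 MW to N1, N13, N16, N27: 32 each (2 lost).
    N1: 10+32 = 42 ≤ 80
    N13: 43+32 = 75 > 60
    N16: 70+32 = 102 ≤ 160
    N27: 20+32 = 52 ≤ 90
Round 2 — N11, N13 trip offline.
  N11 sheds 83 MW to N12: 83 each.
    N12: 83+83 = 166 > 90
  N13 sheds 75 MW to N29: 75 each.
    N29: 40+75 = 115 ≤ 130
Round 3 — N12 trips offline.
  N12 sheds 166 MW to N27: 166 each.
    N27: 52+166 = 218 > 90
Round 4 — N27 trips offline.
  N27 sheds 218 MW to N1: 218 each.
    N1: 42+218 = 260 > 80
Round 5 — N1 trips offline.
  N1 sheds 260 MW: no online neighbours, lost.
No further trips.

N1, N11, N12, N13, N19, N21, N27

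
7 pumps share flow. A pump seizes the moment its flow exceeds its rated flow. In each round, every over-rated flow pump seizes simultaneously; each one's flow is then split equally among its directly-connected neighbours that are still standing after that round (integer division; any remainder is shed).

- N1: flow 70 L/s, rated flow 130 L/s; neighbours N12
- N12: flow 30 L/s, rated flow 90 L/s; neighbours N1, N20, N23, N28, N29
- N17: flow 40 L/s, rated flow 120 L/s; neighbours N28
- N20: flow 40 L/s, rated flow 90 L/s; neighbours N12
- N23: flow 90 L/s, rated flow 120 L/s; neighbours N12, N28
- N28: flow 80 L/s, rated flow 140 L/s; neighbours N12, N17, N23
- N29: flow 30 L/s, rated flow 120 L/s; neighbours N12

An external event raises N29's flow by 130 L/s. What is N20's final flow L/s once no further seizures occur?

87

Round 1 — N29 at 160 > 120. N29 seizes.
  N29 sheds 160 L/s to N12: 160 each.
    N12: 30+160 = 190 > 90
Round 2 — N12 seizes.
  N12 sheds 190 L/s to N1, N20, N23, N28: 47 each (2 lost).
    N1: 70+47 = 117 ≤ 130
    N20: 40+47 = 87 ≤ 90
    N23: 90+47 = 137 > 120
    N28: 80+47 = 127 ≤ 140
Round 3 — N23 seizes.
  N23 sheds 137 L/s to N28: 137 each.
    N28: 127+137 = 264 > 140
Round 4 — N28 seizes.
  N28 sheds 264 L/s to N17: 264 each.
    N17: 40+264 = 304 > 120
Round 5 — N17 seizes.
  N17 sheds 304 L/s: no online neighbours, lost.
No further seizures.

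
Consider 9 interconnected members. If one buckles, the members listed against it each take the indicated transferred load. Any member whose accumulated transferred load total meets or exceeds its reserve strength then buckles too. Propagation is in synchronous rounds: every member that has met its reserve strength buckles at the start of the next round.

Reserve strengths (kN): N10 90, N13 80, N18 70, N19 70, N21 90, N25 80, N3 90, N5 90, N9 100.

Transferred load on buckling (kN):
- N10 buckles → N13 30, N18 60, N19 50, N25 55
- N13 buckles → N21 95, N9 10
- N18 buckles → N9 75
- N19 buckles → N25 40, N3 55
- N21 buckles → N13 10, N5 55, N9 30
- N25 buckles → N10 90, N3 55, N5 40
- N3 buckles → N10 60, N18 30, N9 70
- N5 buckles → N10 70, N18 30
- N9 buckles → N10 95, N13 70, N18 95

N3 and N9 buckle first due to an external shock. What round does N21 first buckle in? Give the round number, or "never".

4

Round 1 — N3, N9 buckle (initial).
  N10: +60+95 → 155 ≥ 90
  N13: +70 → 70 < 80
  N18: +30+95 → 125 ≥ 70
Round 2 — N10, N18 buckle.
  N13: +30 → 100 ≥ 80
  N19: +50 → 50 < 70
  N25: +55 → 55 < 80
Round 3 — N13 buckles.
  N21: +95 → 95 ≥ 90
Round 4 — N21 buckles.
  N5: +55 → 55 < 90
No further bucklings.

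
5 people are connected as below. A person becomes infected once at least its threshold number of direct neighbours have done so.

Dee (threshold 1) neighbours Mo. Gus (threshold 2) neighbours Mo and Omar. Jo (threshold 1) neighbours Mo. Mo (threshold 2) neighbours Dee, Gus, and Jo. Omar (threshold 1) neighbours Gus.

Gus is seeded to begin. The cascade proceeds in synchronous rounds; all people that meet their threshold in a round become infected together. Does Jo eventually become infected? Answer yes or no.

Round 1 — Gus becomes infected (initial).
Round 2 — checking thresholds:
  Mo: 1 of 3 neighbours < 2, holds.
  Omar: 1 of 1 neighbours ≥ 1, becomes infected.
Round 3 — no new infections; cascade stops.

no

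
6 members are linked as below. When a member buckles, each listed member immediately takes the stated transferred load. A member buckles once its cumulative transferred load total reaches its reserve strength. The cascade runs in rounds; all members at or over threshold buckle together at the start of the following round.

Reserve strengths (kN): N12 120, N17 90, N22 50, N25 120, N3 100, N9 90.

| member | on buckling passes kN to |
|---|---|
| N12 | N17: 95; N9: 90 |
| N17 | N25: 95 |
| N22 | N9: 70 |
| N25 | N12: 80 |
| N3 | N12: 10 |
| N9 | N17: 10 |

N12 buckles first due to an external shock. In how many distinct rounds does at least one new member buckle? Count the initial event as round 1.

2

Round 1 — N12 buckles (initial).
  N17: +95 → 95 ≥ 90
  N9: +90 → 90 ≥ 90
Round 2 — N17, N9 buckle.
  N25: +95 → 95 < 120
No further bucklings.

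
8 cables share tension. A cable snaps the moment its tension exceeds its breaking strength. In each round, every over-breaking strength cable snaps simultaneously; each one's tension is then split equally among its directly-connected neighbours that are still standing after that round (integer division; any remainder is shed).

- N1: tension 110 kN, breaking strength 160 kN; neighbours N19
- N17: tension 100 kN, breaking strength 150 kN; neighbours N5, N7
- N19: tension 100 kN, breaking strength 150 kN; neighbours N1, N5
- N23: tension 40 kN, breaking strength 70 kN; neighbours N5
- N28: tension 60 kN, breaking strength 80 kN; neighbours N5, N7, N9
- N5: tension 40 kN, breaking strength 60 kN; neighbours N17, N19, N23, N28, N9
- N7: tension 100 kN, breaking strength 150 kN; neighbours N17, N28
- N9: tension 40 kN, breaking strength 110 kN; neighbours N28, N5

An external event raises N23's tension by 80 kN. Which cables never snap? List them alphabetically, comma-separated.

N1, N17, N19, N7

Round 1 — N23 at 120 > 70. N23 snaps.
  N23 sheds 120 kN to N5: 120 each.
    N5: 40+120 = 160 > 60
Round 2 — N5 snaps.
  N5 sheds 160 kN to N17, N19, N28, N9: 40 each.
    N17: 100+40 = 140 ≤ 150
    N19: 100+40 = 140 ≤ 150
    N28: 60+40 = 100 > 80
    N9: 40+40 = 80 ≤ 110
Round 3 — N28 snaps.
  N28 sheds 100 kN to N7, N9: 50 each.
    N7: 100+50 = 150 ≤ 150
    N9: 80+50 = 130 > 110
Round 4 — N9 snaps.
  N9 sheds 130 kN: no online neighbours, lost.
No further breaks.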